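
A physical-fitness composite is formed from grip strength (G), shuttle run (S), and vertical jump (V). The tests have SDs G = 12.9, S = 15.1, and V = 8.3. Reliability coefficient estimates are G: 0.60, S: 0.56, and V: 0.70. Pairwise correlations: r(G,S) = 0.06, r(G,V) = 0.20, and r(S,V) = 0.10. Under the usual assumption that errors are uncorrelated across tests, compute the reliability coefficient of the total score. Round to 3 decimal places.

0.662

Var(G+S+V) = 12.9² + 15.1² + 8.3² + 2·[12.9·15.1·0.06 + 12.9·8.3·0.20 + 15.1·8.3·0.10] = 463.31 + 91.2688 = 554.579.
Under uncorrelated errors the observed covariances equal the true-score covariances, so only the own-variance terms attenuate.
True-score variance = [12.9²·0.60 + 15.1²·0.56 + 8.3²·0.70] + 91.2688 = 275.755 + 91.2688 = 367.023.
Reliability = 367.023 / 554.579 = 0.662.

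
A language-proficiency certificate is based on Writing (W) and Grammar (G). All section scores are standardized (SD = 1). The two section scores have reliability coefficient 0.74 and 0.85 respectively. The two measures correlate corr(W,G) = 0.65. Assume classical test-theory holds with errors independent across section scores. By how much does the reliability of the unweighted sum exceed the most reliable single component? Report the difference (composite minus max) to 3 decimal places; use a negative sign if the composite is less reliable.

Var(sum) = 2 + 1.3 = 3.3; true-score variance = 1.59 + 1.3 = 2.89; composite reliability = 0.8758.
Max component reliability = 0.8500.
Difference = 0.8758 − 0.8500 = 0.026.

0.026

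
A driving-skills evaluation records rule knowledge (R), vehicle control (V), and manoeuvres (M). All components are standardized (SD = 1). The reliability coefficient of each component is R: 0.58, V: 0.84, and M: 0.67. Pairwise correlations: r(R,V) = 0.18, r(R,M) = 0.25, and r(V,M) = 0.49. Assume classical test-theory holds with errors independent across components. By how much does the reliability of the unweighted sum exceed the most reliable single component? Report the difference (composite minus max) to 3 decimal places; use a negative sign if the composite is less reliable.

-0.028

Var(sum) = 3 + 1.84 = 4.84; true-score variance = 2.09 + 1.84 = 3.93; composite reliability = 0.8120.
Max component reliability = 0.8400.
Difference = 0.8120 − 0.8400 = -0.028.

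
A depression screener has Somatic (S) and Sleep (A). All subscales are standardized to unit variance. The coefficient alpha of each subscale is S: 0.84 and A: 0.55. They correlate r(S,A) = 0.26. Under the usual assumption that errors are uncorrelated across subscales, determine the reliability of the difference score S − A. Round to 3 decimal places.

0.588

Var(S−A) = 1 + 1 − 2·0.26 = 2 − 0.52 = 1.48.
With uncorrelated errors the cross-covariances are all true-score covariance, so they carry over unchanged; only the diagonal terms shrink to ρᵢσᵢ².
True-score variance = [0.84 + 0.55] − 0.52 = 1.39 − 0.52 = 0.87.
Reliability = 0.87 / 1.48 = 0.588.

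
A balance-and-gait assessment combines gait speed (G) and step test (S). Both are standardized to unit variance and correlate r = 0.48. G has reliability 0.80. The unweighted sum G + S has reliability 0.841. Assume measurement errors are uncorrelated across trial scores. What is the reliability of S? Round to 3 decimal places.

Var(G+S) = 2 + 2·0.48 = 2.960.
True-score variance = ρ_G + ρ_S + 2·0.48, so 0.841 = (0.80 + ρ_S + 0.96) / 2.960.
ρ_S = 0.841·2.960 − 0.80 − 0.96 = 0.729.

0.729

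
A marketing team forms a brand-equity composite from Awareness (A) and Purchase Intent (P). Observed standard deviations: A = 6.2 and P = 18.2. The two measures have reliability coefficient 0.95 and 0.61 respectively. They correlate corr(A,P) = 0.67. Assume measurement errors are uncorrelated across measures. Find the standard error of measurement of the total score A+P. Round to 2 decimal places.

Var(total) = 369.68 + 151.206 = 520.886.
True-score variance = 238.574 + 151.206 = 389.78, so reliability = 0.7483.
Error variance = 520.886 − 389.78 = 131.106; SEM = √131.106 = 11.45.

11.45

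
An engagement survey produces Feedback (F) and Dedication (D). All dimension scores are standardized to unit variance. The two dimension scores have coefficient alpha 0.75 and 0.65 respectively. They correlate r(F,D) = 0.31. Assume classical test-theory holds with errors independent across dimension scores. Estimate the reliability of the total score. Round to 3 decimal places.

0.771

Var(F+D) = 2 + 2·[0.31] = 2 + 0.62 = 2.62.
Because errors are independent across components, Cov(Tᵢ,Tⱼ) = Cov(Xᵢ,Xⱼ); the off-diagonal part of the true-score variance is the same as above.
True-score variance = [0.75 + 0.65] + 0.62 = 1.4 + 0.62 = 2.02.
Reliability = 2.02 / 2.62 = 0.771.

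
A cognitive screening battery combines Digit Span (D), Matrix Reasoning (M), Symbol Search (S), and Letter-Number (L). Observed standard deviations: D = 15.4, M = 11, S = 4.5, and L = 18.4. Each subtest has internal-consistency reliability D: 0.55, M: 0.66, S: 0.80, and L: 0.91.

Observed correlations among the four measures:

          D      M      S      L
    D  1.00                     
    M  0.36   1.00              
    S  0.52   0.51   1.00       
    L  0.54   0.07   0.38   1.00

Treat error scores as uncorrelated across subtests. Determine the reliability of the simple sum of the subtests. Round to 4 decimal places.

0.8658

Var(D+M+S+L) = 15.4² + 11² + 4.5² + 18.4² + 2·[15.4·11·0.36 + 15.4·4.5·0.52 + 15.4·18.4·0.54 + 11·4.5·0.51 + 11·18.4·0.07 + 4.5·18.4·0.38] = 716.97 + 641.823 = 1358.79.
With uncorrelated errors the cross-covariances are all true-score covariance, so they carry over unchanged; only the diagonal terms shrink to ρᵢσᵢ².
True-score variance = [15.4²·0.55 + 11²·0.66 + 4.5²·0.80 + 18.4²·0.91] + 641.823 = 534.588 + 641.823 = 1176.41.
Reliability = 1176.41 / 1358.79 = 0.8658.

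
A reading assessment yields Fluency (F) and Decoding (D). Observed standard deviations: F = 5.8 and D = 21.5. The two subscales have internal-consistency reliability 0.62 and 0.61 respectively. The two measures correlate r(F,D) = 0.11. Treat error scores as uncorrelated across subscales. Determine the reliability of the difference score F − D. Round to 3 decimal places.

0.588

Var(F−D) = 5.8² + 21.5² − 2·5.8·21.5·0.11 = 495.89 − 27.434 = 468.456.
Under uncorrelated errors the observed covariances equal the true-score covariances, so only the own-variance terms attenuate.
True-score variance = [5.8²·0.62 + 21.5²·0.61] − 27.434 = 302.829 − 27.434 = 275.395.
Reliability = 275.395 / 468.456 = 0.588.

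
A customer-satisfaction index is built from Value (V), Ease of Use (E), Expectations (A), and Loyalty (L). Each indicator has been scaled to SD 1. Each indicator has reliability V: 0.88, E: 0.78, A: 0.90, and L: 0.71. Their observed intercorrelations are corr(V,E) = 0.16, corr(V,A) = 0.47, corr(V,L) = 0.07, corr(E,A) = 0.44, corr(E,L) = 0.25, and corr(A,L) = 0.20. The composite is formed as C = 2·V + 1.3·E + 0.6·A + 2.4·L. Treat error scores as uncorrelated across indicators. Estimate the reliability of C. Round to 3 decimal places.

Var(C) = 2² + 1.3² + 0.6² + 2.4² + 2·[2.6·0.16 + 1.2·0.47 + 4.8·0.07 + 0.78·0.44 + 3.12·0.25 + 1.44·0.20] = 11.81 + 5.4544 = 17.2644.
With uncorrelated errors the cross-covariances are all true-score covariance, so they carry over unchanged; only the diagonal terms shrink to ρᵢσᵢ².
True-score variance = [2²·0.88 + 1.3²·0.78 + 0.6²·0.90 + 2.4²·0.71] + 5.4544 = 9.2518 + 5.4544 = 14.7062.
Reliability = 14.7062 / 17.2644 = 0.852.

0.852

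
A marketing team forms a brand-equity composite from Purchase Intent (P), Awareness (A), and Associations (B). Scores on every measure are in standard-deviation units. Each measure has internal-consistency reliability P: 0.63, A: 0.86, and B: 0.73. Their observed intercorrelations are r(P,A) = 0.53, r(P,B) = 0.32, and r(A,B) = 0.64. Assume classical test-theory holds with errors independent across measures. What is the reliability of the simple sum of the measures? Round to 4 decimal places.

0.8696

Var(P+A+B) = 3 + 2·[0.53 + 0.32 + 0.64] = 3 + 2.98 = 5.98.
With uncorrelated errors the cross-covariances are all true-score covariance, so they carry over unchanged; only the diagonal terms shrink to ρᵢσᵢ².
True-score variance = [0.63 + 0.86 + 0.73] + 2.98 = 2.22 + 2.98 = 5.2.
Reliability = 5.2 / 5.98 = 0.8696.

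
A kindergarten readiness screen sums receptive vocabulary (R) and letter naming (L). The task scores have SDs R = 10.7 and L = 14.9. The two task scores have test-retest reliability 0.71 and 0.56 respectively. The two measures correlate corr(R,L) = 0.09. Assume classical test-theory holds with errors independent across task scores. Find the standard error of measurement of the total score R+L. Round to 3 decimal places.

Var(total) = 336.5 + 28.6974 = 365.197.
True-score variance = 205.613 + 28.6974 = 234.311, so reliability = 0.6416.
Error variance = 365.197 − 234.311 = 130.887; SEM = √130.887 = 11.441.

11.441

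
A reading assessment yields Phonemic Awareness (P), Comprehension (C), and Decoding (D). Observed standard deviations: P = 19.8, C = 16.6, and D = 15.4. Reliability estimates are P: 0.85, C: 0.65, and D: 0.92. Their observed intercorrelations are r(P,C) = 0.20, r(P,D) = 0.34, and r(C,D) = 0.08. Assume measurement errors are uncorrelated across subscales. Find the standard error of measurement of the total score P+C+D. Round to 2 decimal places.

Var(total) = 904.76 + 379.72 = 1284.48.
True-score variance = 730.535 + 379.72 = 1110.26, so reliability = 0.8644.
Error variance = 1284.48 − 1110.26 = 174.225; SEM = √174.225 = 13.20.

13.20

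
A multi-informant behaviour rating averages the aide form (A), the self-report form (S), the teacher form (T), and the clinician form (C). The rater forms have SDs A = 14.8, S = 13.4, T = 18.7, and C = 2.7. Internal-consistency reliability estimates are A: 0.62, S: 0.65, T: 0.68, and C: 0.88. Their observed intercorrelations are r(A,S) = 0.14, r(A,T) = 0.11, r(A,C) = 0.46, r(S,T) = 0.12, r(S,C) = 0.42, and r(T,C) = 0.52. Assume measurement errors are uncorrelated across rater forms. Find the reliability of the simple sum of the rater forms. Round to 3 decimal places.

Var(A+S+T+C) = 14.8² + 13.4² + 18.7² + 2.7² + 2·[14.8·13.4·0.14 + 14.8·18.7·0.11 + 14.8·2.7·0.46 + 13.4·18.7·0.12 + 13.4·2.7·0.42 + 18.7·2.7·0.52] = 755.58 + 296.22 = 1051.8.
Under uncorrelated errors the observed covariances equal the true-score covariances, so only the own-variance terms attenuate.
True-score variance = [14.8²·0.62 + 13.4²·0.65 + 18.7²·0.68 + 2.7²·0.88] + 296.22 = 496.723 + 296.22 = 792.943.
Reliability = 792.943 / 1051.8 = 0.754.

0.754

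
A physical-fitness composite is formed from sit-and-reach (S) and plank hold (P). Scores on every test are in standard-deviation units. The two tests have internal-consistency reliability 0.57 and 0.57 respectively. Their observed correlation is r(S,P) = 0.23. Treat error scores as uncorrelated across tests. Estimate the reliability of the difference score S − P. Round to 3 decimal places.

Var(S−P) = 1 + 1 − 2·0.23 = 2 − 0.46 = 1.54.
Because errors are independent across components, Cov(Tᵢ,Tⱼ) = Cov(Xᵢ,Xⱼ); the off-diagonal part of the true-score variance is the same as above.
True-score variance = [0.57 + 0.57] − 0.46 = 1.14 − 0.46 = 0.68.
Reliability = 0.68 / 1.54 = 0.442.

0.442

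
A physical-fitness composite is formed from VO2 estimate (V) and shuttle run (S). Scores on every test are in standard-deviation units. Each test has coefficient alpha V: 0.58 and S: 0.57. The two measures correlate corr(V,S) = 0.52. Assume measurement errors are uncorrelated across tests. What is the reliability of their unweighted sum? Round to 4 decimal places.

Var(V+S) = 2 + 2·[0.52] = 2 + 1.04 = 3.04.
With uncorrelated errors the cross-covariances are all true-score covariance, so they carry over unchanged; only the diagonal terms shrink to ρᵢσᵢ².
True-score variance = [0.58 + 0.57] + 1.04 = 1.15 + 1.04 = 2.19.
Reliability = 2.19 / 3.04 = 0.7204.

0.7204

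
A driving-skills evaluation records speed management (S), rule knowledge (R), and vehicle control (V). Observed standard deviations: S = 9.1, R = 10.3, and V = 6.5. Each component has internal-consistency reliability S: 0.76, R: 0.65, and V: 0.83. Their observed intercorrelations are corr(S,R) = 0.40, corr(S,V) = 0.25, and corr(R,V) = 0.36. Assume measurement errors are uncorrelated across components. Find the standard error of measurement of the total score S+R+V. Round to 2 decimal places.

8.01

Var(total) = 231.15 + 152.763 = 383.913.
True-score variance = 166.962 + 152.763 = 319.725, so reliability = 0.8328.
Error variance = 383.913 − 319.725 = 64.1884; SEM = √64.1884 = 8.01.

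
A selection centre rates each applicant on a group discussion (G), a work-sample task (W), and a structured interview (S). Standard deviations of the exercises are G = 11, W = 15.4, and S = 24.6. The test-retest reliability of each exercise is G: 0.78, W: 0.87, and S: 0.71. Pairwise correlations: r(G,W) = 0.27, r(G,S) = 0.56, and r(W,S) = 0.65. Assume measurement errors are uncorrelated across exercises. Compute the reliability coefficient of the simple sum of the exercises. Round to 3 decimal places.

0.874

Var(G+W+S) = 11² + 15.4² + 24.6² + 2·[11·15.4·0.27 + 11·24.6·0.56 + 15.4·24.6·0.65] = 963.32 + 887.04 = 1850.36.
Under uncorrelated errors the observed covariances equal the true-score covariances, so only the own-variance terms attenuate.
True-score variance = [11²·0.78 + 15.4²·0.87 + 24.6²·0.71] + 887.04 = 730.373 + 887.04 = 1617.41.
Reliability = 1617.41 / 1850.36 = 0.874.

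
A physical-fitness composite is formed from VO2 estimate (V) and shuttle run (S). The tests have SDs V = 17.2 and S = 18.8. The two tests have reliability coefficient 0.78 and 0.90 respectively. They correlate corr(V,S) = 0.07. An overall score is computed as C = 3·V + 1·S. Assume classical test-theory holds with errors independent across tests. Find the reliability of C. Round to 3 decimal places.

0.803

Var(C) = 3²·17.2² + 18.8² + 2·[3·17.2·18.8·0.07] = 3016 + 135.811 = 3151.81.
With uncorrelated errors the cross-covariances are all true-score covariance, so they carry over unchanged; only the diagonal terms shrink to ρᵢσᵢ².
True-score variance = [3²·17.2²·0.78 + 18.8²·0.90] + 135.811 = 2394.89 + 135.811 = 2530.7.
Reliability = 2530.7 / 3151.81 = 0.803.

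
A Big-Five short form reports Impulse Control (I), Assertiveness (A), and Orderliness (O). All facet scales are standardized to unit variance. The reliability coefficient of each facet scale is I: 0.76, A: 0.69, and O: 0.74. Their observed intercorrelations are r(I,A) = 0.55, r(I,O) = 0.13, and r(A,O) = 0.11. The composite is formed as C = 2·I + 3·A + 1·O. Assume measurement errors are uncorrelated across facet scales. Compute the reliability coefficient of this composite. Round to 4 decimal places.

Var(C) = 2² + 3² + 1 + 2·[6·0.55 + 2·0.13 + 3·0.11] = 14 + 7.78 = 21.78.
With uncorrelated errors the cross-covariances are all true-score covariance, so they carry over unchanged; only the diagonal terms shrink to ρᵢσᵢ².
True-score variance = [2²·0.76 + 3²·0.69 + 0.74] + 7.78 = 9.99 + 7.78 = 17.77.
Reliability = 17.77 / 21.78 = 0.8159.

0.8159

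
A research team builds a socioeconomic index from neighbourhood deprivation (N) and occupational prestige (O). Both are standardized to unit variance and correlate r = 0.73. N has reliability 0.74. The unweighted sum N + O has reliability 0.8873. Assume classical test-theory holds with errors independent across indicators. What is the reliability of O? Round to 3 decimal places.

0.870

Var(N+O) = 2 + 2·0.73 = 3.460.
True-score variance = ρ_N + ρ_O + 2·0.73, so 0.8873 = (0.74 + ρ_O + 1.46) / 3.460.
ρ_O = 0.8873·3.460 − 0.74 − 1.46 = 0.870.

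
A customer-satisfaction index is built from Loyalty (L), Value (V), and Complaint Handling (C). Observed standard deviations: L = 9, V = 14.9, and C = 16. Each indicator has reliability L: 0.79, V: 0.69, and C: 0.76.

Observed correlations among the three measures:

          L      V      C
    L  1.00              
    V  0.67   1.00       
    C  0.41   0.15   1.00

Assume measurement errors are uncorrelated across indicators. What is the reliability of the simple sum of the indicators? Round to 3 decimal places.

Var(L+V+C) = 9² + 14.9² + 16² + 2·[9·14.9·0.67 + 9·16·0.41 + 14.9·16·0.15] = 559.01 + 369.294 = 928.304.
Under uncorrelated errors the observed covariances equal the true-score covariances, so only the own-variance terms attenuate.
True-score variance = [9²·0.79 + 14.9²·0.69 + 16²·0.76] + 369.294 = 411.737 + 369.294 = 781.031.
Reliability = 781.031 / 928.304 = 0.841.

0.841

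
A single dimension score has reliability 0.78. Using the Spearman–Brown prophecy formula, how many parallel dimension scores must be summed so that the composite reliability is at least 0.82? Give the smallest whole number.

k ≥ ρ*(1−ρ₁)/(ρ₁(1−ρ*)) = 0.82·0.22 / (0.78·0.18) = 1.285.
Smallest integer k = 2.

2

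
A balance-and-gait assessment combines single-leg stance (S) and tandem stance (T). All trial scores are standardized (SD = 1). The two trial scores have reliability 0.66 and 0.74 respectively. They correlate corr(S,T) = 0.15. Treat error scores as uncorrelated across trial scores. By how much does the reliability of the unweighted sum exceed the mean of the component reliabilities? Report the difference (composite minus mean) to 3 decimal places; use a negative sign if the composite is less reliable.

Var(sum) = 2 + 0.3 = 2.3; true-score variance = 1.4 + 0.3 = 1.7; composite reliability = 0.7391.
Mean component reliability = 0.7000.
Difference = 0.7391 − 0.7000 = 0.039.

0.039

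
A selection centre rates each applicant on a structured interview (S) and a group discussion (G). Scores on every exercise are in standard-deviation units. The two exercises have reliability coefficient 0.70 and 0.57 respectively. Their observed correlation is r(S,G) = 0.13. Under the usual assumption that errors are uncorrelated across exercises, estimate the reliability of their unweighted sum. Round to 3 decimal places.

Var(S+G) = 2 + 2·[0.13] = 2 + 0.26 = 2.26.
Because errors are independent across components, Cov(Tᵢ,Tⱼ) = Cov(Xᵢ,Xⱼ); the off-diagonal part of the true-score variance is the same as above.
True-score variance = [0.70 + 0.57] + 0.26 = 1.27 + 0.26 = 1.53.
Reliability = 1.53 / 2.26 = 0.677.

0.677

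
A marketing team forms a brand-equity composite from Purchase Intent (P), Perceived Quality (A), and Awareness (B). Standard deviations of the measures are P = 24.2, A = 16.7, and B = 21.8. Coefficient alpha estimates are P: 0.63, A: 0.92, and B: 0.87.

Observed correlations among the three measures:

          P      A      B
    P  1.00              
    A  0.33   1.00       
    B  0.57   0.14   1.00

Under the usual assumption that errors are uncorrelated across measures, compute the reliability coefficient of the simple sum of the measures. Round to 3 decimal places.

Var(P+A+B) = 24.2² + 16.7² + 21.8² + 2·[24.2·16.7·0.33 + 24.2·21.8·0.57 + 16.7·21.8·0.14] = 1339.77 + 970.088 = 2309.86.
Because errors are independent across components, Cov(Tᵢ,Tⱼ) = Cov(Xᵢ,Xⱼ); the off-diagonal part of the true-score variance is the same as above.
True-score variance = [24.2²·0.63 + 16.7²·0.92 + 21.8²·0.87] + 970.088 = 1038.99 + 970.088 = 2009.08.
Reliability = 2009.08 / 2309.86 = 0.870.

0.870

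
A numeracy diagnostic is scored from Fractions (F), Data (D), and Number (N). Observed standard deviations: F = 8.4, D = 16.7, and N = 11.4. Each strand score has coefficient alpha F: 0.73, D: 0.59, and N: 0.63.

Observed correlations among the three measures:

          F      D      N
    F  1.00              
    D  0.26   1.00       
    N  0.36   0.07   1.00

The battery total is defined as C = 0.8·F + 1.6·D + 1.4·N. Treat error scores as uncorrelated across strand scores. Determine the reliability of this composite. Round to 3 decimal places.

0.679

Var(C) = 0.8²·8.4² + 1.6²·16.7² + 1.4²·11.4² + 2·[1.28·8.4·16.7·0.26 + 1.12·8.4·11.4·0.36 + 2.24·16.7·11.4·0.07] = 1013.84 + 230.294 = 1244.13.
Under uncorrelated errors the observed covariances equal the true-score covariances, so only the own-variance terms attenuate.
True-score variance = [0.8²·8.4²·0.73 + 1.6²·16.7²·0.59 + 1.4²·11.4²·0.63] + 230.294 = 614.676 + 230.294 = 844.97.
Reliability = 844.97 / 1244.13 = 0.679.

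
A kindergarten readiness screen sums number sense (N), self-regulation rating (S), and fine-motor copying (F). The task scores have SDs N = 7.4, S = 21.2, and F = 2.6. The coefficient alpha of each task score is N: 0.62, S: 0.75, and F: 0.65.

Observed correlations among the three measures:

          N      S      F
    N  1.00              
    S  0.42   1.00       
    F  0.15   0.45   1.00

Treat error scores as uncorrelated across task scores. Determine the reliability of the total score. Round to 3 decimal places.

Var(N+S+F) = 7.4² + 21.2² + 2.6² + 2·[7.4·21.2·0.42 + 7.4·2.6·0.15 + 21.2·2.6·0.45] = 510.96 + 187.159 = 698.119.
Under uncorrelated errors the observed covariances equal the true-score covariances, so only the own-variance terms attenuate.
True-score variance = [7.4²·0.62 + 21.2²·0.75 + 2.6²·0.65] + 187.159 = 375.425 + 187.159 = 562.584.
Reliability = 562.584 / 698.119 = 0.806.

0.806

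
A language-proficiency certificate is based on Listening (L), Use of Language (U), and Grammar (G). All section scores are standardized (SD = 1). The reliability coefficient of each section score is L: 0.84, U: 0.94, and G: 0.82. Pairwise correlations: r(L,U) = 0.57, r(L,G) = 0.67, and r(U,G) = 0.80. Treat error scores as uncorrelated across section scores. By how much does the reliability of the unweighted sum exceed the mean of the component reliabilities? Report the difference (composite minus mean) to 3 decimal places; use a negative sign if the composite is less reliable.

0.077

Var(sum) = 3 + 4.08 = 7.08; true-score variance = 2.6 + 4.08 = 6.68; composite reliability = 0.9435.
Mean component reliability = 0.8667.
Difference = 0.9435 − 0.8667 = 0.077.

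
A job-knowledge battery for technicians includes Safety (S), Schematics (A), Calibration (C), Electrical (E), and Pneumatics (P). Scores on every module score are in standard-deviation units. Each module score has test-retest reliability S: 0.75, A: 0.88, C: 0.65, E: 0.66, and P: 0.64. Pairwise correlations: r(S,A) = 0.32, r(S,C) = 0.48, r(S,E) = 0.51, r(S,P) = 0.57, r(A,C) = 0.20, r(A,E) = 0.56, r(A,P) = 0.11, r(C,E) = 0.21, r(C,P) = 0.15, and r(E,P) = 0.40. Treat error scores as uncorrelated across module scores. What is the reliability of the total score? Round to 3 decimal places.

Var(S+A+C+E+P) = 5 + 2·[0.32 + 0.48 + 0.51 + 0.57 + 0.20 + 0.56 + 0.11 + 0.21 + 0.15 + 0.40] = 5 + 7.02 = 12.02.
With uncorrelated errors the cross-covariances are all true-score covariance, so they carry over unchanged; only the diagonal terms shrink to ρᵢσᵢ².
True-score variance = [0.75 + 0.88 + 0.65 + 0.66 + 0.64] + 7.02 = 3.58 + 7.02 = 10.6.
Reliability = 10.6 / 12.02 = 0.882.

0.882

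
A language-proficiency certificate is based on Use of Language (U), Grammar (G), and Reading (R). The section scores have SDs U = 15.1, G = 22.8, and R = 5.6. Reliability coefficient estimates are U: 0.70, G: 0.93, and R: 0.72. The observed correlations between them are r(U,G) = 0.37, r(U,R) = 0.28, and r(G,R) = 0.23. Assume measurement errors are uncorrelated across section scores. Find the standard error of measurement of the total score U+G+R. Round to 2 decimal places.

10.66

Var(total) = 779.21 + 360.854 = 1140.06.
True-score variance = 665.637 + 360.854 = 1026.49, so reliability = 0.9004.
Error variance = 1140.06 − 1026.49 = 113.573; SEM = √113.573 = 10.66.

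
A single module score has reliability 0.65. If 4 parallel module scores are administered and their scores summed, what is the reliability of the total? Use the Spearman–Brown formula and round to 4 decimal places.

0.8814

ρ_k = kρ / (1 + (k−1)ρ) = 4·0.65 / (1 + 3·0.65) = 2.600 / 2.950 = 0.8814.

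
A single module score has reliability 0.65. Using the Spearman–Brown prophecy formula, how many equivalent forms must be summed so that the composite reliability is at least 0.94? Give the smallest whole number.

k ≥ ρ*(1−ρ₁)/(ρ₁(1−ρ*)) = 0.94·0.35 / (0.65·0.06) = 8.436.
Smallest integer k = 9.

9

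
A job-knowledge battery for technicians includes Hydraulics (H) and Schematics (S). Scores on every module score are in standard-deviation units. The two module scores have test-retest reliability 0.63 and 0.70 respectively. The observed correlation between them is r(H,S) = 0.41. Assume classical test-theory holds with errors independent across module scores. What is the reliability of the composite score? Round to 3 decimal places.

Var(H+S) = 2 + 2·[0.41] = 2 + 0.82 = 2.82.
Under uncorrelated errors the observed covariances equal the true-score covariances, so only the own-variance terms attenuate.
True-score variance = [0.63 + 0.70] + 0.82 = 1.33 + 0.82 = 2.15.
Reliability = 2.15 / 2.82 = 0.762.

0.762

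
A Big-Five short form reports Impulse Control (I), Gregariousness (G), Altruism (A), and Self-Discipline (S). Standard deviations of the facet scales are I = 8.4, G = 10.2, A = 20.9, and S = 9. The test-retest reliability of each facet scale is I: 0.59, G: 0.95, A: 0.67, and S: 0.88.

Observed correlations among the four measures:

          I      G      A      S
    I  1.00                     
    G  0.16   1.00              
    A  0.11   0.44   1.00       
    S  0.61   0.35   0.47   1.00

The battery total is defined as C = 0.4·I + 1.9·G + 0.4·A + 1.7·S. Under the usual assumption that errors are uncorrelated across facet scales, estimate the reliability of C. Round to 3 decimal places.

Var(C) = 0.4²·8.4² + 1.9²·10.2² + 0.4²·20.9² + 1.7²·9² + 2·[0.76·8.4·10.2·0.16 + 0.16·8.4·20.9·0.11 + 0.68·8.4·9·0.61 + 0.76·10.2·20.9·0.44 + 3.23·10.2·9·0.35 + 0.68·20.9·9·0.47] = 690.854 + 560.103 = 1250.96.
Under uncorrelated errors the observed covariances equal the true-score covariances, so only the own-variance terms attenuate.
True-score variance = [0.4²·8.4²·0.59 + 1.9²·10.2²·0.95 + 0.4²·20.9²·0.67 + 1.7²·9²·0.88] + 560.103 = 616.291 + 560.103 = 1176.39.
Reliability = 1176.39 / 1250.96 = 0.940.

0.940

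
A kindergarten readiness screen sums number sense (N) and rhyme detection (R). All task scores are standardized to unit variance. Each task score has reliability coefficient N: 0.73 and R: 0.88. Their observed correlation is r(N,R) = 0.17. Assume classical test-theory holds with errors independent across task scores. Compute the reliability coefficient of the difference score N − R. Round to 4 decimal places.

0.7651

Var(N−R) = 1 + 1 − 2·0.17 = 2 − 0.34 = 1.66.
Under uncorrelated errors the observed covariances equal the true-score covariances, so only the own-variance terms attenuate.
True-score variance = [0.73 + 0.88] − 0.34 = 1.61 − 0.34 = 1.27.
Reliability = 1.27 / 1.66 = 0.7651.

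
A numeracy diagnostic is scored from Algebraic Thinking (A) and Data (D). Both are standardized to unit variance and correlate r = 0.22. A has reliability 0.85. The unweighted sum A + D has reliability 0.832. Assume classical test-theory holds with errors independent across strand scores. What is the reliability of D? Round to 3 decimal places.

0.740

Var(A+D) = 2 + 2·0.22 = 2.440.
True-score variance = ρ_A + ρ_D + 2·0.22, so 0.832 = (0.85 + ρ_D + 0.44) / 2.440.
ρ_D = 0.832·2.440 − 0.85 − 0.44 = 0.740.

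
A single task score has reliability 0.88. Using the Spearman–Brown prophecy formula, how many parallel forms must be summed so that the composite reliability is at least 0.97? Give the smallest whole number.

k ≥ ρ*(1−ρ₁)/(ρ₁(1−ρ*)) = 0.97·0.12 / (0.88·0.03) = 4.409.
Smallest integer k = 5.

5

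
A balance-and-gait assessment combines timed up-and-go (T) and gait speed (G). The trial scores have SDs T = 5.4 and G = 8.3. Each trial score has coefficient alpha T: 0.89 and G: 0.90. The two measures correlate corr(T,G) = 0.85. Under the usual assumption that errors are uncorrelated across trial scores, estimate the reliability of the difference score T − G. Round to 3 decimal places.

Var(T−G) = 5.4² + 8.3² − 2·5.4·8.3·0.85 = 98.05 − 76.194 = 21.856.
Under uncorrelated errors the observed covariances equal the true-score covariances, so only the own-variance terms attenuate.
True-score variance = [5.4²·0.89 + 8.3²·0.90] − 76.194 = 87.9534 − 76.194 = 11.7594.
Reliability = 11.7594 / 21.856 = 0.538.

0.538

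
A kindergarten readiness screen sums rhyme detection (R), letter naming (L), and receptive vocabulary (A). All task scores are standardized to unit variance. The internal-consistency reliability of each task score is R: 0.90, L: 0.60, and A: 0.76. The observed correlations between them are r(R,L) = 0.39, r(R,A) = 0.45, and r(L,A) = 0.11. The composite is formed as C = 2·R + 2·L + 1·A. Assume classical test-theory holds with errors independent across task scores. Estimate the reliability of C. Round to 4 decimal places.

Var(C) = 2² + 2² + 1 + 2·[4·0.39 + 2·0.45 + 2·0.11] = 9 + 5.36 = 14.36.
Because errors are independent across components, Cov(Tᵢ,Tⱼ) = Cov(Xᵢ,Xⱼ); the off-diagonal part of the true-score variance is the same as above.
True-score variance = [2²·0.90 + 2²·0.60 + 0.76] + 5.36 = 6.76 + 5.36 = 12.12.
Reliability = 12.12 / 14.36 = 0.8440.

0.8440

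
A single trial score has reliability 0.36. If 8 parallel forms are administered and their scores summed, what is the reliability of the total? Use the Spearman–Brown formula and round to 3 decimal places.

ρ_k = kρ / (1 + (k−1)ρ) = 8·0.36 / (1 + 7·0.36) = 2.880 / 3.520 = 0.818.

0.818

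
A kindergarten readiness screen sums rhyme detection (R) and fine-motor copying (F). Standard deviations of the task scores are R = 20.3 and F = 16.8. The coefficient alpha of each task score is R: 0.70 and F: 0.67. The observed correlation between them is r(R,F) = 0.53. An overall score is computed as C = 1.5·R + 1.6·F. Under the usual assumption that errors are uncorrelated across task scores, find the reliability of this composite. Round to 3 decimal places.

0.795

Var(C) = 1.5²·20.3² + 1.6²·16.8² + 2·[2.4·20.3·16.8·0.53] = 1649.74 + 867.606 = 2517.34.
With uncorrelated errors the cross-covariances are all true-score covariance, so they carry over unchanged; only the diagonal terms shrink to ρᵢσᵢ².
True-score variance = [1.5²·20.3²·0.70 + 1.6²·16.8²·0.67] + 867.606 = 1133.14 + 867.606 = 2000.75.
Reliability = 2000.75 / 2517.34 = 0.795.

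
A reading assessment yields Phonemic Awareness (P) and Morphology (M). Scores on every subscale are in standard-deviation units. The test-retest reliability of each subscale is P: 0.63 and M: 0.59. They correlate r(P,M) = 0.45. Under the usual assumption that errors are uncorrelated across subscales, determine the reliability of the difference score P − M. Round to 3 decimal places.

Var(P−M) = 1 + 1 − 2·0.45 = 2 − 0.9 = 1.1.
With uncorrelated errors the cross-covariances are all true-score covariance, so they carry over unchanged; only the diagonal terms shrink to ρᵢσᵢ².
True-score variance = [0.63 + 0.59] − 0.9 = 1.22 − 0.9 = 0.32.
Reliability = 0.32 / 1.1 = 0.291.

0.291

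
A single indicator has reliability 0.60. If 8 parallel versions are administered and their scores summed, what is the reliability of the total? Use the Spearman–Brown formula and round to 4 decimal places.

0.9231

ρ_k = kρ / (1 + (k−1)ρ) = 8·0.60 / (1 + 7·0.60) = 4.800 / 5.200 = 0.9231.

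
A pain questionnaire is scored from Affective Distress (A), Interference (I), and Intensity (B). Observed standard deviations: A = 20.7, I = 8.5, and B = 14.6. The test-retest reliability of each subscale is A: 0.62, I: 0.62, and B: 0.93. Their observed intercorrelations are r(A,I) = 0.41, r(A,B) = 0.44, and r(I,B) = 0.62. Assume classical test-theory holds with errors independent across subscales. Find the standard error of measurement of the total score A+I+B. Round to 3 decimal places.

Var(total) = 713.9 + 564.117 = 1278.02.
True-score variance = 508.698 + 564.117 = 1072.81, so reliability = 0.8394.
Error variance = 1278.02 − 1072.81 = 205.202; SEM = √205.202 = 14.325.

14.325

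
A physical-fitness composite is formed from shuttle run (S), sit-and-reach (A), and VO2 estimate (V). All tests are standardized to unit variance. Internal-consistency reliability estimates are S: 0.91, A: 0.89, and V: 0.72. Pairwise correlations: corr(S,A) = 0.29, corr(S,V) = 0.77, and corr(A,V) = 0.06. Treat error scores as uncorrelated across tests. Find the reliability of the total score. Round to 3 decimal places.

0.908

Var(S+A+V) = 3 + 2·[0.29 + 0.77 + 0.06] = 3 + 2.24 = 5.24.
Because errors are independent across components, Cov(Tᵢ,Tⱼ) = Cov(Xᵢ,Xⱼ); the off-diagonal part of the true-score variance is the same as above.
True-score variance = [0.91 + 0.89 + 0.72] + 2.24 = 2.52 + 2.24 = 4.76.
Reliability = 4.76 / 5.24 = 0.908.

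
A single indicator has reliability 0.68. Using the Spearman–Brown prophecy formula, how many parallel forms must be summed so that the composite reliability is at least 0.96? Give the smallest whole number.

12

k ≥ ρ*(1−ρ₁)/(ρ₁(1−ρ*)) = 0.96·0.32 / (0.68·0.04) = 11.294.
Smallest integer k = 12.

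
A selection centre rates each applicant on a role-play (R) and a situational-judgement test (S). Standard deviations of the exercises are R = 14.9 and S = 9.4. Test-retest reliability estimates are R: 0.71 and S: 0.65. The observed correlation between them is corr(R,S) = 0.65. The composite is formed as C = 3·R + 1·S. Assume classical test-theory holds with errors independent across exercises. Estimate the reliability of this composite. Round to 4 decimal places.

Var(C) = 3²·14.9² + 9.4² + 2·[3·14.9·9.4·0.65] = 2086.45 + 546.234 = 2632.68.
With uncorrelated errors the cross-covariances are all true-score covariance, so they carry over unchanged; only the diagonal terms shrink to ρᵢσᵢ².
True-score variance = [3²·14.9²·0.71 + 9.4²·0.65] + 546.234 = 1476.08 + 546.234 = 2022.31.
Reliability = 2022.31 / 2632.68 = 0.7682.

0.7682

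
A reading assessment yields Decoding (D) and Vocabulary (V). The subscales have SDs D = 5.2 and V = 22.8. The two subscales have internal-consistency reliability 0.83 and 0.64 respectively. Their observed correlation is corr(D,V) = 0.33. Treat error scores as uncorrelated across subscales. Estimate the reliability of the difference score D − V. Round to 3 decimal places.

Var(D−V) = 5.2² + 22.8² − 2·5.2·22.8·0.33 = 546.88 − 78.2496 = 468.63.
Under uncorrelated errors the observed covariances equal the true-score covariances, so only the own-variance terms attenuate.
True-score variance = [5.2²·0.83 + 22.8²·0.64] − 78.2496 = 355.141 − 78.2496 = 276.891.
Reliability = 276.891 / 468.63 = 0.591.

0.591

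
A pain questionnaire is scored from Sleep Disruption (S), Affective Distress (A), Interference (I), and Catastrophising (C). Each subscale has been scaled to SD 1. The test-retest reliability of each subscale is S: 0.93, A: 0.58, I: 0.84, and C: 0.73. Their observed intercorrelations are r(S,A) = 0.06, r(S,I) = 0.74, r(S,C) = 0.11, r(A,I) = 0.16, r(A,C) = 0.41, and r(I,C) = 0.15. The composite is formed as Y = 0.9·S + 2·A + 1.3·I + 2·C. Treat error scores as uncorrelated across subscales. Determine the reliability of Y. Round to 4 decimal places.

Var(Y) = 0.9² + 2² + 1.3² + 2² + 2·[1.8·0.06 + 1.17·0.74 + 1.8·0.11 + 2.6·0.16 + 4·0.41 + 2.6·0.15] = 10.5 + 7.2356 = 17.7356.
Under uncorrelated errors the observed covariances equal the true-score covariances, so only the own-variance terms attenuate.
True-score variance = [0.9²·0.93 + 2²·0.58 + 1.3²·0.84 + 2²·0.73] + 7.2356 = 7.4129 + 7.2356 = 14.6485.
Reliability = 14.6485 / 17.7356 = 0.8259.

0.8259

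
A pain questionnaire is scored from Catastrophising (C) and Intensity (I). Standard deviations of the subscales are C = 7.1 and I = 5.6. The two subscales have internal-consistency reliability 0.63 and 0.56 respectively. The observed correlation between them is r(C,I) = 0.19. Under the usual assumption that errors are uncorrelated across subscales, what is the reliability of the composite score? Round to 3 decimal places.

Var(C+I) = 7.1² + 5.6² + 2·[7.1·5.6·0.19] = 81.77 + 15.1088 = 96.8788.
Under uncorrelated errors the observed covariances equal the true-score covariances, so only the own-variance terms attenuate.
True-score variance = [7.1²·0.63 + 5.6²·0.56] + 15.1088 = 49.3199 + 15.1088 = 64.4287.
Reliability = 64.4287 / 96.8788 = 0.665.

0.665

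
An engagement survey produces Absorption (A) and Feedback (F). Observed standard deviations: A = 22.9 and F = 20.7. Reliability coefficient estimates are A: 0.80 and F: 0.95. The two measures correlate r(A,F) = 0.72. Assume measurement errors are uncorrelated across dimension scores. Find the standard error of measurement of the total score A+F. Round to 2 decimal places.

11.24

Var(total) = 952.9 + 682.603 = 1635.5.
True-score variance = 826.593 + 682.603 = 1509.2, so reliability = 0.9228.
Error variance = 1635.5 − 1509.2 = 126.306; SEM = √126.306 = 11.24.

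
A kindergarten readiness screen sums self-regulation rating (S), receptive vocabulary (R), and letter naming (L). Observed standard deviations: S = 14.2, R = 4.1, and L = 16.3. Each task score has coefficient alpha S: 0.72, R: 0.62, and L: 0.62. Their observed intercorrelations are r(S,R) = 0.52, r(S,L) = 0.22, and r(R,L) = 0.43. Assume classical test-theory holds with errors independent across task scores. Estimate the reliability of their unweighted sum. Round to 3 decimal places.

0.767

Var(S+R+L) = 14.2² + 4.1² + 16.3² + 2·[14.2·4.1·0.52 + 14.2·16.3·0.22 + 4.1·16.3·0.43] = 484.14 + 219.865 = 704.005.
Under uncorrelated errors the observed covariances equal the true-score covariances, so only the own-variance terms attenuate.
True-score variance = [14.2²·0.72 + 4.1²·0.62 + 16.3²·0.62] + 219.865 = 320.331 + 219.865 = 540.196.
Reliability = 540.196 / 704.005 = 0.767.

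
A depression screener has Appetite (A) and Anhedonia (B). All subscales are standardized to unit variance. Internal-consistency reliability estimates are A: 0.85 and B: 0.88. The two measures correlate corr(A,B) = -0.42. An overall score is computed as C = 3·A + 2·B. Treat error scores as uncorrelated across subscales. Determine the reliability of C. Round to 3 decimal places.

0.770

Var(C) = 3² + 2² + 2·[6·(-0.42)] = 13 − 5.04 = 7.96.
Under uncorrelated errors the observed covariances equal the true-score covariances, so only the own-variance terms attenuate.
True-score variance = [3²·0.85 + 2²·0.88] − 5.04 = 11.17 − 5.04 = 6.13.
Reliability = 6.13 / 7.96 = 0.770.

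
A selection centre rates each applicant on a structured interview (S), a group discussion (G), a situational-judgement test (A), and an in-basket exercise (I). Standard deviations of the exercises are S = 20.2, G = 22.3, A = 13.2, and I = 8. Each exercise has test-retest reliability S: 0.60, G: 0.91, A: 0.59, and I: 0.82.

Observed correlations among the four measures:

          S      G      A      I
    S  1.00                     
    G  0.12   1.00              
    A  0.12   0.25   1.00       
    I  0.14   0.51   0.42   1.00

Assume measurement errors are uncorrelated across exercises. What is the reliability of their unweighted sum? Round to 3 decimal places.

0.836

Var(S+G+A+I) = 20.2² + 22.3² + 13.2² + 8² + 2·[20.2·22.3·0.12 + 20.2·13.2·0.12 + 20.2·8·0.14 + 22.3·13.2·0.25 + 22.3·8·0.51 + 13.2·8·0.42] = 1143.57 + 635.204 = 1778.77.
With uncorrelated errors the cross-covariances are all true-score covariance, so they carry over unchanged; only the diagonal terms shrink to ρᵢσᵢ².
True-score variance = [20.2²·0.60 + 22.3²·0.91 + 13.2²·0.59 + 8²·0.82] + 635.204 = 852.639 + 635.204 = 1487.84.
Reliability = 1487.84 / 1778.77 = 0.836.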